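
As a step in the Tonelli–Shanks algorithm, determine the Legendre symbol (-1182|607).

1

(-1182|607)
  = -(1182|607)    [607 ≡ 3 mod 4 ⇒ (-1|607) = -1]
  = -(575|607)    [1182 ≡ 575 mod 607]
  = (607|575)    [QR: both ≡ 3 mod 4, sign flips]
  = (32|575)    [607 ≡ 32 mod 575]
  = (1|575)    [575 ≡ 7 mod 8 ⇒ (2|575)^5 = +1]
  = 1    [(1|575) = 1]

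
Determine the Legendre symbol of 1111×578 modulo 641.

By multiplicativity, (1111·578/641) = (1111/641)·(578/641).
First factor (1111/641):
(1111/641)
  = (470/641)    [1111 ≡ 470 mod 641]
  = (235/641)    [641 ≡ 1 mod 8 ⇒ (2/641) = +1]
  = (641/235)    [QR: 641 ≡ 1 mod 4, sign kept]
  = (171/235)    [641 ≡ 171 mod 235]
  = -(235/171)    [QR: both ≡ 3 mod 4, sign flips]
  = -(64/171)    [235 ≡ 64 mod 171]
  = -(1/171)    [171 ≡ 3 mod 8 ⇒ (2/171)^6 = +1]
  = -1    [(1/171) = 1]
Second factor (578/641):
(578/641)
  = (289/641)    [641 ≡ 1 mod 8 ⇒ (2/641) = +1]
  = (641/289)    [QR: 289 ≡ 1 mod 4, sign kept]
  = (63/289)    [641 ≡ 63 mod 289]
  = (289/63)    [QR: 289 ≡ 1 mod 4, sign kept]
  = (37/63)    [289 ≡ 37 mod 63]
  = (63/37)    [QR: 37 ≡ 1 mod 4, sign kept]
  = (26/37)    [63 ≡ 26 mod 37]
  = -(13/37)    [37 ≡ 5 mod 8 ⇒ (2/37) = -1]
  = -(37/13)    [QR: 13 ≡ 1 mod 4, sign kept]
  = -(11/13)    [37 ≡ 11 mod 13]
  = -(13/11)    [QR: 13 ≡ 1 mod 4, sign kept]
  = -(2/11)    [13 ≡ 2 mod 11]
  = (1/11)    [11 ≡ 3 mod 8 ⇒ (2/11) = -1]
  = 1    [(1/11) = 1]
Product: (-1)·(1) = -1.

-1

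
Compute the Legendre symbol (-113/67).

1

Reduce the numerator: -113 ≡ 21 (mod 67), so (-113/67) = (21/67).
21 ≡ 1 (mod 4), so quadratic reciprocity gives (21/67) = (67/21). Reduce: 67 ≡ 4 (mod 21). Now have (4/21).
Factor out 2: 4 = 2^2. Since 21 ≡ 5 (mod 8), (2/21) = -1, and (2/21)^2 = +1. Now have (1/21).
(1/21) = 1. Collecting the sign factors: 1.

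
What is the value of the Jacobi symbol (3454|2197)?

1

Reduce the numerator: 3454 ≡ 1257 (mod 2197), so (3454|2197) = (1257|2197).
1257 ≡ 1 (mod 4), so quadratic reciprocity gives (1257|2197) = (2197|1257). Reduce: 2197 ≡ 940 (mod 1257). Now have (940|1257).
Factor out 2: 940 = 2^2·235. Since 1257 ≡ 1 (mod 8), (2|1257) = +1, and (2|1257)^2 = +1. Now have (235|1257).
1257 ≡ 1 (mod 4), so quadratic reciprocity gives (235|1257) = (1257|235). Reduce: 1257 ≡ 82 (mod 235). Now have (82|235).
Factor out 2: 82 = 2·41. Since 235 ≡ 3 (mod 8), (2|235) = -1. Now have -(41|235).
41 ≡ 1 (mod 4), so quadratic reciprocity gives (41|235) = (235|41). Reduce: 235 ≡ 30 (mod 41). Now have -(30|41).
Factor out 2: 30 = 2·15. Since 41 ≡ 1 (mod 8), (2|41) = +1. Now have -(15|41).
41 ≡ 1 (mod 4), so quadratic reciprocity gives (15|41) = (41|15). Reduce: 41 ≡ 11 (mod 15). Now have -(11|15).
Both 11 ≡ 3 and 15 ≡ 3 (mod 4), so reciprocity gives (11|15) = -(15|11). Reduce: 15 ≡ 4 (mod 11). Now have (4|11).
Factor out 2: 4 = 2^2. Since 11 ≡ 3 (mod 8), (2|11) = -1, and (2|11)^2 = +1. Now have (1|11).
(1|11) = 1. Collecting the sign factors: 1.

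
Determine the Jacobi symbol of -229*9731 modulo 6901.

-1

By multiplicativity, (-229·9731|6901) = (-229|6901)·(9731|6901).
First factor (-229|6901):
Reduce the numerator: -229 ≡ 6672 (mod 6901), so (-229|6901) = (6672|6901).
Factor out 2: 6672 = 2^4·417. Since 6901 ≡ 5 (mod 8), (2|6901) = -1, and (2|6901)^4 = +1. Now have (417|6901).
417 ≡ 1 (mod 4), so quadratic reciprocity gives (417|6901) = (6901|417). Reduce: 6901 ≡ 229 (mod 417). Now have (229|417).
229 ≡ 1 (mod 4), so quadratic reciprocity gives (229|417) = (417|229). Reduce: 417 ≡ 188 (mod 229). Now have (188|229).
Factor out 2: 188 = 2^2·47. Since 229 ≡ 5 (mod 8), (2|229) = -1, and (2|229)^2 = +1. Now have (47|229).
229 ≡ 1 (mod 4), so quadratic reciprocity gives (47|229) = (229|47). Reduce: 229 ≡ 41 (mod 47). Now have (41|47).
41 ≡ 1 (mod 4), so quadratic reciprocity gives (41|47) = (47|41). Reduce: 47 ≡ 6 (mod 41). Now have (6|41).
Factor out 2: 6 = 2·3. Since 41 ≡ 1 (mod 8), (2|41) = +1. Now have (3|41).
41 ≡ 1 (mod 4), so quadratic reciprocity gives (3|41) = (41|3). Reduce: 41 ≡ 2 (mod 3). Now have (2|3).
Factor out 2: 2 = 2. Since 3 ≡ 3 (mod 8), (2|3) = -1. Now have -(1|3).
(1|3) = 1. Collecting the sign factors: -1.
Second factor (9731|6901):
Reduce the numerator: 9731 ≡ 2830 (mod 6901), so (9731|6901) = (2830|6901).
Factor out 2: 2830 = 2·1415. Since 6901 ≡ 5 (mod 8), (2|6901) = -1. Now have -(1415|6901).
6901 ≡ 1 (mod 4), so quadratic reciprocity gives (1415|6901) = (6901|1415). Reduce: 6901 ≡ 1241 (mod 1415). Now have -(1241|1415).
1241 ≡ 1 (mod 4), so quadratic reciprocity gives (1241|1415) = (1415|1241). Reduce: 1415 ≡ 174 (mod 1241). Now have -(174|1241).
Factor out 2: 174 = 2·87. Since 1241 ≡ 1 (mod 8), (2|1241) = +1. Now have -(87|1241).
1241 ≡ 1 (mod 4), so quadratic reciprocity gives (87|1241) = (1241|87). Reduce: 1241 ≡ 23 (mod 87). Now have -(23|87).
Both 23 ≡ 3 and 87 ≡ 3 (mod 4), so reciprocity gives (23|87) = -(87|23). Reduce: 87 ≡ 18 (mod 23). Now have (18|23).
Factor out 2: 18 = 2·9. Since 23 ≡ 7 (mod 8), (2|23) = +1. Now have (9|23).
9 ≡ 1 (mod 4), so quadratic reciprocity gives (9|23) = (23|9). Reduce: 23 ≡ 5 (mod 9). Now have (5|9).
5 ≡ 1 (mod 4), so quadratic reciprocity gives (5|9) = (9|5). Reduce: 9 ≡ 4 (mod 5). Now have (4|5).
Factor out 2: 4 = 2^2. Since 5 ≡ 5 (mod 8), (2|5) = -1, and (2|5)^2 = +1. Now have (1|5).
(1|5) = 1. Collecting the sign factors: 1.
Product: (-1)·(1) = -1.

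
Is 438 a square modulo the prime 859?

no

(438/859)
  = -(219/859)    [859 ≡ 3 mod 8 ⇒ (2/859) = -1]
  = (859/219)    [QR: both ≡ 3 mod 4, sign flips]
  = (202/219)    [859 ≡ 202 mod 219]
  = -(101/219)    [219 ≡ 3 mod 8 ⇒ (2/219) = -1]
  = -(219/101)    [QR: 101 ≡ 1 mod 4, sign kept]
  = -(17/101)    [219 ≡ 17 mod 101]
  = -(101/17)    [QR: 17 ≡ 1 mod 4, sign kept]
  = -(16/17)    [101 ≡ 16 mod 17]
  = -(1/17)    [17 ≡ 1 mod 8 ⇒ (2/17)^4 = +1]
  = -1    [(1/17) = 1]
(438/859) = -1, and 859 is prime, so 438 is not a quadratic residue mod 859.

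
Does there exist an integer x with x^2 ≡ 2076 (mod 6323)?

(2076/6323)
  = (519/6323)    [6323 ≡ 3 mod 8 ⇒ (2/6323)^2 = +1]
  = -(6323/519)    [QR: both ≡ 3 mod 4, sign flips]
  = -(95/519)    [6323 ≡ 95 mod 519]
  = (519/95)    [QR: both ≡ 3 mod 4, sign flips]
  = (44/95)    [519 ≡ 44 mod 95]
  = (11/95)    [95 ≡ 7 mod 8 ⇒ (2/95)^2 = +1]
  = -(95/11)    [QR: both ≡ 3 mod 4, sign flips]
  = -(7/11)    [95 ≡ 7 mod 11]
  = (11/7)    [QR: both ≡ 3 mod 4, sign flips]
  = (4/7)    [11 ≡ 4 mod 7]
  = (1/7)    [7 ≡ 7 mod 8 ⇒ (2/7)^2 = +1]
  = 1    [(1/7) = 1]
The Legendre symbol is 1, so x^2 ≡ 2076 (mod 6323) has solution.

yes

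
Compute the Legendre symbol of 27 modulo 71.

Both 27 ≡ 3 and 71 ≡ 3 (mod 4), so reciprocity gives (27/71) = -(71/27). Reduce: 71 ≡ 17 (mod 27). Now have -(17/27).
17 ≡ 1 (mod 4), so quadratic reciprocity gives (17/27) = (27/17). Reduce: 27 ≡ 10 (mod 17). Now have -(10/17).
Factor out 2: 10 = 2·5. Since 17 ≡ 1 (mod 8), (2/17) = +1. Now have -(5/17).
5 ≡ 1 (mod 4), so quadratic reciprocity gives (5/17) = (17/5). Reduce: 17 ≡ 2 (mod 5). Now have -(2/5).
Factor out 2: 2 = 2. Since 5 ≡ 5 (mod 8), (2/5) = -1. Now have (1/5).
(1/5) = 1. Collecting the sign factors: 1.

1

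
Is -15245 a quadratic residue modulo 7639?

(-15245/7639)
  = -(15245/7639)    [7639 ≡ 3 mod 4 ⇒ (-1/7639) = -1]
  = -(7606/7639)    [15245 ≡ 7606 mod 7639]
  = -(3803/7639)    [7639 ≡ 7 mod 8 ⇒ (2/7639) = +1]
  = (7639/3803)    [QR: both ≡ 3 mod 4, sign flips]
  = (33/3803)    [7639 ≡ 33 mod 3803]
  = (3803/33)    [QR: 33 ≡ 1 mod 4, sign kept]
  = (8/33)    [3803 ≡ 8 mod 33]
  = (1/33)    [33 ≡ 1 mod 8 ⇒ (2/33)^3 = +1]
  = 1    [(1/33) = 1]
(-15245/7639) = 1, and 7639 is prime, so -15245 is a quadratic residue mod 7639.

yes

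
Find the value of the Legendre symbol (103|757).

1

(103|757)
  = (757|103)    [QR: 757 ≡ 1 mod 4, sign kept]
  = (36|103)    [757 ≡ 36 mod 103]
  = (9|103)    [103 ≡ 7 mod 8 ⇒ (2|103)^2 = +1]
  = (103|9)    [QR: 9 ≡ 1 mod 4, sign kept]
  = (4|9)    [103 ≡ 4 mod 9]
  = (1|9)    [9 ≡ 1 mod 8 ⇒ (2|9)^2 = +1]
  = 1    [(1|9) = 1]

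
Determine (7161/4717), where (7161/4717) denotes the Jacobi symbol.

(7161/4717)
  = (2444/4717)    [7161 ≡ 2444 mod 4717]
  = (611/4717)    [4717 ≡ 5 mod 8 ⇒ (2/4717)^2 = +1]
  = (4717/611)    [QR: 4717 ≡ 1 mod 4, sign kept]
  = (440/611)    [4717 ≡ 440 mod 611]
  = -(55/611)    [611 ≡ 3 mod 8 ⇒ (2/611)^3 = -1]
  = (611/55)    [QR: both ≡ 3 mod 4, sign flips]
  = (6/55)    [611 ≡ 6 mod 55]
  = (3/55)    [55 ≡ 7 mod 8 ⇒ (2/55) = +1]
  = -(55/3)    [QR: both ≡ 3 mod 4, sign flips]
  = -(1/3)    [55 ≡ 1 mod 3]
  = -1    [(1/3) = 1]

-1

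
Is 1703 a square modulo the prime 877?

(1703/877)
  = (826/877)    [1703 ≡ 826 mod 877]
  = -(413/877)    [877 ≡ 5 mod 8 ⇒ (2/877) = -1]
  = -(877/413)    [QR: 413 ≡ 1 mod 4, sign kept]
  = -(51/413)    [877 ≡ 51 mod 413]
  = -(413/51)    [QR: 413 ≡ 1 mod 4, sign kept]
  = -(5/51)    [413 ≡ 5 mod 51]
  = -(51/5)    [QR: 5 ≡ 1 mod 4, sign kept]
  = -(1/5)    [51 ≡ 1 mod 5]
  = -1    [(1/5) = 1]
The Legendre symbol is -1, so x^2 ≡ 1703 (mod 877) has no solution.

no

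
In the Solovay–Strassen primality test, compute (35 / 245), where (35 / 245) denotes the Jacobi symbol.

0

(35 / 245)
  = (245 / 35)    [QR: 245 ≡ 1 mod 4, sign kept]
  = (0 / 35)    [245 ≡ 0 mod 35]
  = 0    [numerator 0, gcd > 1]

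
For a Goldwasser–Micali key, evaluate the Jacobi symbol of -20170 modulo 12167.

1

Reduce the numerator: -20170 ≡ 4164 (mod 12167), so (-20170|12167) = (4164|12167).
Factor out 2: 4164 = 2^2·1041. Since 12167 ≡ 7 (mod 8), (2|12167) = +1, and (2|12167)^2 = +1. Now have (1041|12167).
1041 ≡ 1 (mod 4), so quadratic reciprocity gives (1041|12167) = (12167|1041). Reduce: 12167 ≡ 716 (mod 1041). Now have (716|1041).
Factor out 2: 716 = 2^2·179. Since 1041 ≡ 1 (mod 8), (2|1041) = +1, and (2|1041)^2 = +1. Now have (179|1041).
1041 ≡ 1 (mod 4), so quadratic reciprocity gives (179|1041) = (1041|179). Reduce: 1041 ≡ 146 (mod 179). Now have (146|179).
Factor out 2: 146 = 2·73. Since 179 ≡ 3 (mod 8), (2|179) = -1. Now have -(73|179).
73 ≡ 1 (mod 4), so quadratic reciprocity gives (73|179) = (179|73). Reduce: 179 ≡ 33 (mod 73). Now have -(33|73).
33 ≡ 1 (mod 4), so quadratic reciprocity gives (33|73) = (73|33). Reduce: 73 ≡ 7 (mod 33). Now have -(7|33).
33 ≡ 1 (mod 4), so quadratic reciprocity gives (7|33) = (33|7). Reduce: 33 ≡ 5 (mod 7). Now have -(5|7).
5 ≡ 1 (mod 4), so quadratic reciprocity gives (5|7) = (7|5). Reduce: 7 ≡ 2 (mod 5). Now have -(2|5).
Factor out 2: 2 = 2. Since 5 ≡ 5 (mod 8), (2|5) = -1. Now have (1|5).
(1|5) = 1. Collecting the sign factors: 1.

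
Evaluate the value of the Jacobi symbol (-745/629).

1

(-745/629)
  = (745/629)    [629 ≡ 1 mod 4 ⇒ (-1/629) = +1]
  = (116/629)    [745 ≡ 116 mod 629]
  = (29/629)    [629 ≡ 5 mod 8 ⇒ (2/629)^2 = +1]
  = (629/29)    [QR: 29 ≡ 1 mod 4, sign kept]
  = (20/29)    [629 ≡ 20 mod 29]
  = (5/29)    [29 ≡ 5 mod 8 ⇒ (2/29)^2 = +1]
  = (29/5)    [QR: 5 ≡ 1 mod 4, sign kept]
  = (4/5)    [29 ≡ 4 mod 5]
  = (1/5)    [5 ≡ 5 mod 8 ⇒ (2/5)^2 = +1]
  = 1    [(1/5) = 1]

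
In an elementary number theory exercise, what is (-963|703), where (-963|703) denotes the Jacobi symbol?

Reduce the numerator: -963 ≡ 443 (mod 703), so (-963|703) = (443|703).
Both 443 ≡ 3 and 703 ≡ 3 (mod 4), so reciprocity gives (443|703) = -(703|443). Reduce: 703 ≡ 260 (mod 443). Now have -(260|443).
Factor out 2: 260 = 2^2·65. Since 443 ≡ 3 (mod 8), (2|443) = -1, and (2|443)^2 = +1. Now have -(65|443).
65 ≡ 1 (mod 4), so quadratic reciprocity gives (65|443) = (443|65). Reduce: 443 ≡ 53 (mod 65). Now have -(53|65).
53 ≡ 1 (mod 4), so quadratic reciprocity gives (53|65) = (65|53). Reduce: 65 ≡ 12 (mod 53). Now have -(12|53).
Factor out 2: 12 = 2^2·3. Since 53 ≡ 5 (mod 8), (2|53) = -1, and (2|53)^2 = +1. Now have -(3|53).
53 ≡ 1 (mod 4), so quadratic reciprocity gives (3|53) = (53|3). Reduce: 53 ≡ 2 (mod 3). Now have -(2|3).
Factor out 2: 2 = 2. Since 3 ≡ 3 (mod 8), (2|3) = -1. Now have (1|3).
(1|3) = 1. Collecting the sign factors: 1.

1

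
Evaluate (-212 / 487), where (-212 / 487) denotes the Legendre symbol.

Pull out -1: (-212 / 487) = (-1 / 487)·(212 / 487). Since 487 ≡ 3 (mod 4), (-1 / 487) = -1. Now have -(212 / 487).
Factor out 2: 212 = 2^2·53. Since 487 ≡ 7 (mod 8), (2 / 487) = +1, and (2 / 487)^2 = +1. Now have -(53 / 487).
53 ≡ 1 (mod 4), so quadratic reciprocity gives (53 / 487) = (487 / 53). Reduce: 487 ≡ 10 (mod 53). Now have -(10 / 53).
Factor out 2: 10 = 2·5. Since 53 ≡ 5 (mod 8), (2 / 53) = -1. Now have (5 / 53).
5 ≡ 1 (mod 4), so quadratic reciprocity gives (5 / 53) = (53 / 5). Reduce: 53 ≡ 3 (mod 5). Now have (3 / 5).
5 ≡ 1 (mod 4), so quadratic reciprocity gives (3 / 5) = (5 / 3). Reduce: 5 ≡ 2 (mod 3). Now have (2 / 3).
Factor out 2: 2 = 2. Since 3 ≡ 3 (mod 8), (2 / 3) = -1. Now have -(1 / 3).
(1 / 3) = 1. Collecting the sign factors: -1.

-1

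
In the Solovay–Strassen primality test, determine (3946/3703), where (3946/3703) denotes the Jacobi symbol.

-1

(3946/3703)
  = (243/3703)    [3946 ≡ 243 mod 3703]
  = -(3703/243)    [QR: both ≡ 3 mod 4, sign flips]
  = -(58/243)    [3703 ≡ 58 mod 243]
  = (29/243)    [243 ≡ 3 mod 8 ⇒ (2/243) = -1]
  = (243/29)    [QR: 29 ≡ 1 mod 4, sign kept]
  = (11/29)    [243 ≡ 11 mod 29]
  = (29/11)    [QR: 29 ≡ 1 mod 4, sign kept]
  = (7/11)    [29 ≡ 7 mod 11]
  = -(11/7)    [QR: both ≡ 3 mod 4, sign flips]
  = -(4/7)    [11 ≡ 4 mod 7]
  = -(1/7)    [7 ≡ 7 mod 8 ⇒ (2/7)^2 = +1]
  = -1    [(1/7) = 1]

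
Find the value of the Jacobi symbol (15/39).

0

Both 15 ≡ 3 and 39 ≡ 3 (mod 4), so reciprocity gives (15/39) = -(39/15). Reduce: 39 ≡ 9 (mod 15). Now have -(9/15).
9 ≡ 1 (mod 4), so quadratic reciprocity gives (9/15) = (15/9). Reduce: 15 ≡ 6 (mod 9). Now have -(6/9).
Factor out 2: 6 = 2·3. Since 9 ≡ 1 (mod 8), (2/9) = +1. Now have -(3/9).
9 ≡ 1 (mod 4), so quadratic reciprocity gives (3/9) = (9/3). Reduce: 9 ≡ 0 (mod 3). Now have -(0/3).
The numerator is now 0 with denominator 3 > 1: the symbol is 0.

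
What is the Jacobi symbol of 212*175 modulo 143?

By multiplicativity, (212·175|143) = (212|143)·(175|143).
First factor (212|143):
Reduce the numerator: 212 ≡ 69 (mod 143), so (212|143) = (69|143).
69 ≡ 1 (mod 4), so quadratic reciprocity gives (69|143) = (143|69). Reduce: 143 ≡ 5 (mod 69). Now have (5|69).
5 ≡ 1 (mod 4), so quadratic reciprocity gives (5|69) = (69|5). Reduce: 69 ≡ 4 (mod 5). Now have (4|5).
Factor out 2: 4 = 2^2. Since 5 ≡ 5 (mod 8), (2|5) = -1, and (2|5)^2 = +1. Now have (1|5).
(1|5) = 1. Collecting the sign factors: 1.
Second factor (175|143):
Reduce the numerator: 175 ≡ 32 (mod 143), so (175|143) = (32|143).
Factor out 2: 32 = 2^5. Since 143 ≡ 7 (mod 8), (2|143) = +1, and (2|143)^5 = +1. Now have (1|143).
(1|143) = 1. Collecting the sign factors: 1.
Product: (1)·(1) = 1.

1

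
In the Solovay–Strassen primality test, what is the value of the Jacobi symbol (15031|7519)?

(15031|7519)
  = (7512|7519)    [15031 ≡ 7512 mod 7519]
  = (939|7519)    [7519 ≡ 7 mod 8 ⇒ (2|7519)^3 = +1]
  = -(7519|939)    [QR: both ≡ 3 mod 4, sign flips]
  = -(7|939)    [7519 ≡ 7 mod 939]
  = (939|7)    [QR: both ≡ 3 mod 4, sign flips]
  = (1|7)    [939 ≡ 1 mod 7]
  = 1    [(1|7) = 1]

1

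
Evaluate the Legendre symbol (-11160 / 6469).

1

Reduce the numerator: -11160 ≡ 1778 (mod 6469), so (-11160 / 6469) = (1778 / 6469).
Factor out 2: 1778 = 2·889. Since 6469 ≡ 5 (mod 8), (2 / 6469) = -1. Now have -(889 / 6469).
889 ≡ 1 (mod 4), so quadratic reciprocity gives (889 / 6469) = (6469 / 889). Reduce: 6469 ≡ 246 (mod 889). Now have -(246 / 889).
Factor out 2: 246 = 2·123. Since 889 ≡ 1 (mod 8), (2 / 889) = +1. Now have -(123 / 889).
889 ≡ 1 (mod 4), so quadratic reciprocity gives (123 / 889) = (889 / 123). Reduce: 889 ≡ 28 (mod 123). Now have -(28 / 123).
Factor out 2: 28 = 2^2·7. Since 123 ≡ 3 (mod 8), (2 / 123) = -1, and (2 / 123)^2 = +1. Now have -(7 / 123).
Both 7 ≡ 3 and 123 ≡ 3 (mod 4), so reciprocity gives (7 / 123) = -(123 / 7). Reduce: 123 ≡ 4 (mod 7). Now have (4 / 7).
Factor out 2: 4 = 2^2. Since 7 ≡ 7 (mod 8), (2 / 7) = +1, and (2 / 7)^2 = +1. Now have (1 / 7).
(1 / 7) = 1. Collecting the sign factors: 1.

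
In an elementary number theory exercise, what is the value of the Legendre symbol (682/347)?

(682/347)
  = (335/347)    [682 ≡ 335 mod 347]
  = -(347/335)    [QR: both ≡ 3 mod 4, sign flips]
  = -(12/335)    [347 ≡ 12 mod 335]
  = -(3/335)    [335 ≡ 7 mod 8 ⇒ (2/335)^2 = +1]
  = (335/3)    [QR: both ≡ 3 mod 4, sign flips]
  = (2/3)    [335 ≡ 2 mod 3]
  = -(1/3)    [3 ≡ 3 mod 8 ⇒ (2/3) = -1]
  = -1    [(1/3) = 1]

-1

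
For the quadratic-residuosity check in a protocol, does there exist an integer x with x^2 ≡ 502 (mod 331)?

Reduce the numerator: 502 ≡ 171 (mod 331), so (502/331) = (171/331).
Both 171 ≡ 3 and 331 ≡ 3 (mod 4), so reciprocity gives (171/331) = -(331/171). Reduce: 331 ≡ 160 (mod 171). Now have -(160/171).
Factor out 2: 160 = 2^5·5. Since 171 ≡ 3 (mod 8), (2/171) = -1, and (2/171)^5 = -1. Now have (5/171).
5 ≡ 1 (mod 4), so quadratic reciprocity gives (5/171) = (171/5). Reduce: 171 ≡ 1 (mod 5). Now have (1/5).
(1/5) = 1. Collecting the sign factors: 1.
(502/331) = 1, and 331 is prime, so 502 is a quadratic residue mod 331.

yes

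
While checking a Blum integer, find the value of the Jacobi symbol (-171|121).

1

Pull out -1: (-171|121) = (-1|121)·(171|121). Since 121 ≡ 1 (mod 4), (-1|121) = +1. Now have (171|121).
Reduce the numerator: 171 ≡ 50 (mod 121), so (171|121) = (50|121).
Factor out 2: 50 = 2·25. Since 121 ≡ 1 (mod 8), (2|121) = +1. Now have (25|121).
25 ≡ 1 (mod 4), so quadratic reciprocity gives (25|121) = (121|25). Reduce: 121 ≡ 21 (mod 25). Now have (21|25).
21 ≡ 1 (mod 4), so quadratic reciprocity gives (21|25) = (25|21). Reduce: 25 ≡ 4 (mod 21). Now have (4|21).
Factor out 2: 4 = 2^2. Since 21 ≡ 5 (mod 8), (2|21) = -1, and (2|21)^2 = +1. Now have (1|21).
(1|21) = 1. Collecting the sign factors: 1.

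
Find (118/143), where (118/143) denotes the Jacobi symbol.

(118/143)
  = (59/143)    [143 ≡ 7 mod 8 ⇒ (2/143) = +1]
  = -(143/59)    [QR: both ≡ 3 mod 4, sign flips]
  = -(25/59)    [143 ≡ 25 mod 59]
  = -(59/25)    [QR: 25 ≡ 1 mod 4, sign kept]
  = -(9/25)    [59 ≡ 9 mod 25]
  = -(25/9)    [QR: 9 ≡ 1 mod 4, sign kept]
  = -(7/9)    [25 ≡ 7 mod 9]
  = -(9/7)    [QR: 9 ≡ 1 mod 4, sign kept]
  = -(2/7)    [9 ≡ 2 mod 7]
  = -(1/7)    [7 ≡ 7 mod 8 ⇒ (2/7) = +1]
  = -1    [(1/7) = 1]

-1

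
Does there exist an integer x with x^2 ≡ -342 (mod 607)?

Reduce the numerator: -342 ≡ 265 (mod 607), so (-342/607) = (265/607).
265 ≡ 1 (mod 4), so quadratic reciprocity gives (265/607) = (607/265). Reduce: 607 ≡ 77 (mod 265). Now have (77/265).
77 ≡ 1 (mod 4), so quadratic reciprocity gives (77/265) = (265/77). Reduce: 265 ≡ 34 (mod 77). Now have (34/77).
Factor out 2: 34 = 2·17. Since 77 ≡ 5 (mod 8), (2/77) = -1. Now have -(17/77).
17 ≡ 1 (mod 4), so quadratic reciprocity gives (17/77) = (77/17). Reduce: 77 ≡ 9 (mod 17). Now have -(9/17).
9 ≡ 1 (mod 4), so quadratic reciprocity gives (9/17) = (17/9). Reduce: 17 ≡ 8 (mod 9). Now have -(8/9).
Factor out 2: 8 = 2^3. Since 9 ≡ 1 (mod 8), (2/9) = +1, and (2/9)^3 = +1. Now have -(1/9).
(1/9) = 1. Collecting the sign factors: -1.
(-342/607) = -1, and 607 is prime, so -342 is not a quadratic residue mod 607.

no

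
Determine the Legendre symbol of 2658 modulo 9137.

Factor out 2: 2658 = 2·1329. Since 9137 ≡ 1 (mod 8), (2/9137) = +1. Now have (1329/9137).
1329 ≡ 1 (mod 4), so quadratic reciprocity gives (1329/9137) = (9137/1329). Reduce: 9137 ≡ 1163 (mod 1329). Now have (1163/1329).
1329 ≡ 1 (mod 4), so quadratic reciprocity gives (1163/1329) = (1329/1163). Reduce: 1329 ≡ 166 (mod 1163). Now have (166/1163).
Factor out 2: 166 = 2·83. Since 1163 ≡ 3 (mod 8), (2/1163) = -1. Now have -(83/1163).
Both 83 ≡ 3 and 1163 ≡ 3 (mod 4), so reciprocity gives (83/1163) = -(1163/83). Reduce: 1163 ≡ 1 (mod 83). Now have (1/83).
(1/83) = 1. Collecting the sign factors: 1.

1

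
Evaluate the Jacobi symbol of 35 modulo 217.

0

(35 / 217)
  = (217 / 35)    [QR: 217 ≡ 1 mod 4, sign kept]
  = (7 / 35)    [217 ≡ 7 mod 35]
  = -(35 / 7)    [QR: both ≡ 3 mod 4, sign flips]
  = -(0 / 7)    [35 ≡ 0 mod 7]
  = 0    [numerator 0, gcd > 1]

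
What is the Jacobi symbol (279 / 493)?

1

(279 / 493)
  = (493 / 279)    [QR: 493 ≡ 1 mod 4, sign kept]
  = (214 / 279)    [493 ≡ 214 mod 279]
  = (107 / 279)    [279 ≡ 7 mod 8 ⇒ (2 / 279) = +1]
  = -(279 / 107)    [QR: both ≡ 3 mod 4, sign flips]
  = -(65 / 107)    [279 ≡ 65 mod 107]
  = -(107 / 65)    [QR: 65 ≡ 1 mod 4, sign kept]
  = -(42 / 65)    [107 ≡ 42 mod 65]
  = -(21 / 65)    [65 ≡ 1 mod 8 ⇒ (2 / 65) = +1]
  = -(65 / 21)    [QR: 21 ≡ 1 mod 4, sign kept]
  = -(2 / 21)    [65 ≡ 2 mod 21]
  = (1 / 21)    [21 ≡ 5 mod 8 ⇒ (2 / 21) = -1]
  = 1    [(1 / 21) = 1]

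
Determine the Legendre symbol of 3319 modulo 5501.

1

5501 ≡ 1 (mod 4), so quadratic reciprocity gives (3319/5501) = (5501/3319). Reduce: 5501 ≡ 2182 (mod 3319). Now have (2182/3319).
Factor out 2: 2182 = 2·1091. Since 3319 ≡ 7 (mod 8), (2/3319) = +1. Now have (1091/3319).
Both 1091 ≡ 3 and 3319 ≡ 3 (mod 4), so reciprocity gives (1091/3319) = -(3319/1091). Reduce: 3319 ≡ 46 (mod 1091). Now have -(46/1091).
Factor out 2: 46 = 2·23. Since 1091 ≡ 3 (mod 8), (2/1091) = -1. Now have (23/1091).
Both 23 ≡ 3 and 1091 ≡ 3 (mod 4), so reciprocity gives (23/1091) = -(1091/23). Reduce: 1091 ≡ 10 (mod 23). Now have -(10/23).
Factor out 2: 10 = 2·5. Since 23 ≡ 7 (mod 8), (2/23) = +1. Now have -(5/23).
5 ≡ 1 (mod 4), so quadratic reciprocity gives (5/23) = (23/5). Reduce: 23 ≡ 3 (mod 5). Now have -(3/5).
5 ≡ 1 (mod 4), so quadratic reciprocity gives (3/5) = (5/3). Reduce: 5 ≡ 2 (mod 3). Now have -(2/3).
Factor out 2: 2 = 2. Since 3 ≡ 3 (mod 8), (2/3) = -1. Now have (1/3).
(1/3) = 1. Collecting the sign factors: 1.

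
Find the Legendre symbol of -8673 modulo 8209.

-1

Pull out -1: (-8673|8209) = (-1|8209)·(8673|8209). Since 8209 ≡ 1 (mod 4), (-1|8209) = +1. Now have (8673|8209).
Reduce the numerator: 8673 ≡ 464 (mod 8209), so (8673|8209) = (464|8209).
Factor out 2: 464 = 2^4·29. Since 8209 ≡ 1 (mod 8), (2|8209) = +1, and (2|8209)^4 = +1. Now have (29|8209).
29 ≡ 1 (mod 4), so quadratic reciprocity gives (29|8209) = (8209|29). Reduce: 8209 ≡ 2 (mod 29). Now have (2|29).
Factor out 2: 2 = 2. Since 29 ≡ 5 (mod 8), (2|29) = -1. Now have -(1|29).
(1|29) = 1. Collecting the sign factors: -1.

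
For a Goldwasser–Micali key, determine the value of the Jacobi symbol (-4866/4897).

Reduce the numerator: -4866 ≡ 31 (mod 4897), so (-4866/4897) = (31/4897).
4897 ≡ 1 (mod 4), so quadratic reciprocity gives (31/4897) = (4897/31). Reduce: 4897 ≡ 30 (mod 31). Now have (30/31).
Factor out 2: 30 = 2·15. Since 31 ≡ 7 (mod 8), (2/31) = +1. Now have (15/31).
Both 15 ≡ 3 and 31 ≡ 3 (mod 4), so reciprocity gives (15/31) = -(31/15). Reduce: 31 ≡ 1 (mod 15). Now have -(1/15).
(1/15) = 1. Collecting the sign factors: -1.

-1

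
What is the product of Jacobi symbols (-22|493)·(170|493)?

0

By multiplicativity, (-22·170|493) = (-22|493)·(170|493).
First factor (-22|493):
(-22|493)
  = (22|493)    [493 ≡ 1 mod 4 ⇒ (-1|493) = +1]
  = -(11|493)    [493 ≡ 5 mod 8 ⇒ (2|493) = -1]
  = -(493|11)    [QR: 493 ≡ 1 mod 4, sign kept]
  = -(9|11)    [493 ≡ 9 mod 11]
  = -(11|9)    [QR: 9 ≡ 1 mod 4, sign kept]
  = -(2|9)    [11 ≡ 2 mod 9]
  = -(1|9)    [9 ≡ 1 mod 8 ⇒ (2|9) = +1]
  = -1    [(1|9) = 1]
Second factor (170|493):
(170|493)
  = -(85|493)    [493 ≡ 5 mod 8 ⇒ (2|493) = -1]
  = -(493|85)    [QR: 85 ≡ 1 mod 4, sign kept]
  = -(68|85)    [493 ≡ 68 mod 85]
  = -(17|85)    [85 ≡ 5 mod 8 ⇒ (2|85)^2 = +1]
  = -(85|17)    [QR: 17 ≡ 1 mod 4, sign kept]
  = -(0|17)    [85 ≡ 0 mod 17]
  = 0    [numerator 0, gcd > 1]
Product: (-1)·(0) = 0.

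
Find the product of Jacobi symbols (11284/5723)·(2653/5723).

By multiplicativity, (11284·2653/5723) = (11284/5723)·(2653/5723).
First factor (11284/5723):
(11284/5723)
  = (5561/5723)    [11284 ≡ 5561 mod 5723]
  = (5723/5561)    [QR: 5561 ≡ 1 mod 4, sign kept]
  = (162/5561)    [5723 ≡ 162 mod 5561]
  = (81/5561)    [5561 ≡ 1 mod 8 ⇒ (2/5561) = +1]
  = (5561/81)    [QR: 81 ≡ 1 mod 4, sign kept]
  = (53/81)    [5561 ≡ 53 mod 81]
  = (81/53)    [QR: 53 ≡ 1 mod 4, sign kept]
  = (28/53)    [81 ≡ 28 mod 53]
  = (7/53)    [53 ≡ 5 mod 8 ⇒ (2/53)^2 = +1]
  = (53/7)    [QR: 53 ≡ 1 mod 4, sign kept]
  = (4/7)    [53 ≡ 4 mod 7]
  = (1/7)    [7 ≡ 7 mod 8 ⇒ (2/7)^2 = +1]
  = 1    [(1/7) = 1]
Second factor (2653/5723):
(2653/5723)
  = (5723/2653)    [QR: 2653 ≡ 1 mod 4, sign kept]
  = (417/2653)    [5723 ≡ 417 mod 2653]
  = (2653/417)    [QR: 417 ≡ 1 mod 4, sign kept]
  = (151/417)    [2653 ≡ 151 mod 417]
  = (417/151)    [QR: 417 ≡ 1 mod 4, sign kept]
  = (115/151)    [417 ≡ 115 mod 151]
  = -(151/115)    [QR: both ≡ 3 mod 4, sign flips]
  = -(36/115)    [151 ≡ 36 mod 115]
  = -(9/115)    [115 ≡ 3 mod 8 ⇒ (2/115)^2 = +1]
  = -(115/9)    [QR: 9 ≡ 1 mod 4, sign kept]
  = -(7/9)    [115 ≡ 7 mod 9]
  = -(9/7)    [QR: 9 ≡ 1 mod 4, sign kept]
  = -(2/7)    [9 ≡ 2 mod 7]
  = -(1/7)    [7 ≡ 7 mod 8 ⇒ (2/7) = +1]
  = -1    [(1/7) = 1]
Product: (1)·(-1) = -1.

-1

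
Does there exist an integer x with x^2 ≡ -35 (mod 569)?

Reduce the numerator: -35 ≡ 534 (mod 569), so (-35|569) = (534|569).
Factor out 2: 534 = 2·267. Since 569 ≡ 1 (mod 8), (2|569) = +1. Now have (267|569).
569 ≡ 1 (mod 4), so quadratic reciprocity gives (267|569) = (569|267). Reduce: 569 ≡ 35 (mod 267). Now have (35|267).
Both 35 ≡ 3 and 267 ≡ 3 (mod 4), so reciprocity gives (35|267) = -(267|35). Reduce: 267 ≡ 22 (mod 35). Now have -(22|35).
Factor out 2: 22 = 2·11. Since 35 ≡ 3 (mod 8), (2|35) = -1. Now have (11|35).
Both 11 ≡ 3 and 35 ≡ 3 (mod 4), so reciprocity gives (11|35) = -(35|11). Reduce: 35 ≡ 2 (mod 11). Now have -(2|11).
Factor out 2: 2 = 2. Since 11 ≡ 3 (mod 8), (2|11) = -1. Now have (1|11).
(1|11) = 1. Collecting the sign factors: 1.
The Legendre symbol is 1, so x^2 ≡ -35 (mod 569) has solution.

yes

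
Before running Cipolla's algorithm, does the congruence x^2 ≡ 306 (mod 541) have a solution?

Factor out 2: 306 = 2·153. Since 541 ≡ 5 (mod 8), (2/541) = -1. Now have -(153/541).
153 ≡ 1 (mod 4), so quadratic reciprocity gives (153/541) = (541/153). Reduce: 541 ≡ 82 (mod 153). Now have -(82/153).
Factor out 2: 82 = 2·41. Since 153 ≡ 1 (mod 8), (2/153) = +1. Now have -(41/153).
41 ≡ 1 (mod 4), so quadratic reciprocity gives (41/153) = (153/41). Reduce: 153 ≡ 30 (mod 41). Now have -(30/41).
Factor out 2: 30 = 2·15. Since 41 ≡ 1 (mod 8), (2/41) = +1. Now have -(15/41).
41 ≡ 1 (mod 4), so quadratic reciprocity gives (15/41) = (41/15). Reduce: 41 ≡ 11 (mod 15). Now have -(11/15).
Both 11 ≡ 3 and 15 ≡ 3 (mod 4), so reciprocity gives (11/15) = -(15/11). Reduce: 15 ≡ 4 (mod 11). Now have (4/11).
Factor out 2: 4 = 2^2. Since 11 ≡ 3 (mod 8), (2/11) = -1, and (2/11)^2 = +1. Now have (1/11).
(1/11) = 1. Collecting the sign factors: 1.
(306/541) = 1, and 541 is prime, so 306 is a quadratic residue mod 541.

yes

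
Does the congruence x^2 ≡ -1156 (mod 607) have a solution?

no

Reduce the numerator: -1156 ≡ 58 (mod 607), so (-1156/607) = (58/607).
Factor out 2: 58 = 2·29. Since 607 ≡ 7 (mod 8), (2/607) = +1. Now have (29/607).
29 ≡ 1 (mod 4), so quadratic reciprocity gives (29/607) = (607/29). Reduce: 607 ≡ 27 (mod 29). Now have (27/29).
29 ≡ 1 (mod 4), so quadratic reciprocity gives (27/29) = (29/27). Reduce: 29 ≡ 2 (mod 27). Now have (2/27).
Factor out 2: 2 = 2. Since 27 ≡ 3 (mod 8), (2/27) = -1. Now have -(1/27).
(1/27) = 1. Collecting the sign factors: -1.
The Legendre symbol is -1, so x^2 ≡ -1156 (mod 607) has no solution.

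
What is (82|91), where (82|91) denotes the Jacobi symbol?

(82|91)
  = -(41|91)    [91 ≡ 3 mod 8 ⇒ (2|91) = -1]
  = -(91|41)    [QR: 41 ≡ 1 mod 4, sign kept]
  = -(9|41)    [91 ≡ 9 mod 41]
  = -(41|9)    [QR: 9 ≡ 1 mod 4, sign kept]
  = -(5|9)    [41 ≡ 5 mod 9]
  = -(9|5)    [QR: 5 ≡ 1 mod 4, sign kept]
  = -(4|5)    [9 ≡ 4 mod 5]
  = -(1|5)    [5 ≡ 5 mod 8 ⇒ (2|5)^2 = +1]
  = -1    [(1|5) = 1]

-1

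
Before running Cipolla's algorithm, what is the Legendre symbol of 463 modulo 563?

Both 463 ≡ 3 and 563 ≡ 3 (mod 4), so reciprocity gives (463/563) = -(563/463). Reduce: 563 ≡ 100 (mod 463). Now have -(100/463).
Factor out 2: 100 = 2^2·25. Since 463 ≡ 7 (mod 8), (2/463) = +1, and (2/463)^2 = +1. Now have -(25/463).
25 ≡ 1 (mod 4), so quadratic reciprocity gives (25/463) = (463/25). Reduce: 463 ≡ 13 (mod 25). Now have -(13/25).
13 ≡ 1 (mod 4), so quadratic reciprocity gives (13/25) = (25/13). Reduce: 25 ≡ 12 (mod 13). Now have -(12/13).
Factor out 2: 12 = 2^2·3. Since 13 ≡ 5 (mod 8), (2/13) = -1, and (2/13)^2 = +1. Now have -(3/13).
13 ≡ 1 (mod 4), so quadratic reciprocity gives (3/13) = (13/3). Reduce: 13 ≡ 1 (mod 3). Now have -(1/3).
(1/3) = 1. Collecting the sign factors: -1.

-1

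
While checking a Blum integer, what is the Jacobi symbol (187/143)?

(187/143)
  = (44/143)    [187 ≡ 44 mod 143]
  = (11/143)    [143 ≡ 7 mod 8 ⇒ (2/143)^2 = +1]
  = -(143/11)    [QR: both ≡ 3 mod 4, sign flips]
  = -(0/11)    [143 ≡ 0 mod 11]
  = 0    [numerator 0, gcd > 1]

0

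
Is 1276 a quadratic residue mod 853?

(1276|853)
  = (423|853)    [1276 ≡ 423 mod 853]
  = (853|423)    [QR: 853 ≡ 1 mod 4, sign kept]
  = (7|423)    [853 ≡ 7 mod 423]
  = -(423|7)    [QR: both ≡ 3 mod 4, sign flips]
  = -(3|7)    [423 ≡ 3 mod 7]
  = (7|3)    [QR: both ≡ 3 mod 4, sign flips]
  = (1|3)    [7 ≡ 1 mod 3]
  = 1    [(1|3) = 1]
(1276|853) = 1, and 853 is prime, so 1276 is a quadratic residue mod 853.

yes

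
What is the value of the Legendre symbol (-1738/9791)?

Reduce the numerator: -1738 ≡ 8053 (mod 9791), so (-1738/9791) = (8053/9791).
8053 ≡ 1 (mod 4), so quadratic reciprocity gives (8053/9791) = (9791/8053). Reduce: 9791 ≡ 1738 (mod 8053). Now have (1738/8053).
Factor out 2: 1738 = 2·869. Since 8053 ≡ 5 (mod 8), (2/8053) = -1. Now have -(869/8053).
869 ≡ 1 (mod 4), so quadratic reciprocity gives (869/8053) = (8053/869). Reduce: 8053 ≡ 232 (mod 869). Now have -(232/869).
Factor out 2: 232 = 2^3·29. Since 869 ≡ 5 (mod 8), (2/869) = -1, and (2/869)^3 = -1. Now have (29/869).
29 ≡ 1 (mod 4), so quadratic reciprocity gives (29/869) = (869/29). Reduce: 869 ≡ 28 (mod 29). Now have (28/29).
Factor out 2: 28 = 2^2·7. Since 29 ≡ 5 (mod 8), (2/29) = -1, and (2/29)^2 = +1. Now have (7/29).
29 ≡ 1 (mod 4), so quadratic reciprocity gives (7/29) = (29/7). Reduce: 29 ≡ 1 (mod 7). Now have (1/7).
(1/7) = 1. Collecting the sign factors: 1.

1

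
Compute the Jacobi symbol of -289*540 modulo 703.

-1

By multiplicativity, (-289·540 / 703) = (-289 / 703)·(540 / 703).
First factor (-289 / 703):
Pull out -1: (-289 / 703) = (-1 / 703)·(289 / 703). Since 703 ≡ 3 (mod 4), (-1 / 703) = -1. Now have -(289 / 703).
289 ≡ 1 (mod 4), so quadratic reciprocity gives (289 / 703) = (703 / 289). Reduce: 703 ≡ 125 (mod 289). Now have -(125 / 289).
125 ≡ 1 (mod 4), so quadratic reciprocity gives (125 / 289) = (289 / 125). Reduce: 289 ≡ 39 (mod 125). Now have -(39 / 125).
125 ≡ 1 (mod 4), so quadratic reciprocity gives (39 / 125) = (125 / 39). Reduce: 125 ≡ 8 (mod 39). Now have -(8 / 39).
Factor out 2: 8 = 2^3. Since 39 ≡ 7 (mod 8), (2 / 39) = +1, and (2 / 39)^3 = +1. Now have -(1 / 39).
(1 / 39) = 1. Collecting the sign factors: -1.
Second factor (540 / 703):
Factor out 2: 540 = 2^2·135. Since 703 ≡ 7 (mod 8), (2 / 703) = +1, and (2 / 703)^2 = +1. Now have (135 / 703).
Both 135 ≡ 3 and 703 ≡ 3 (mod 4), so reciprocity gives (135 / 703) = -(703 / 135). Reduce: 703 ≡ 28 (mod 135). Now have -(28 / 135).
Factor out 2: 28 = 2^2·7. Since 135 ≡ 7 (mod 8), (2 / 135) = +1, and (2 / 135)^2 = +1. Now have -(7 / 135).
Both 7 ≡ 3 and 135 ≡ 3 (mod 4), so reciprocity gives (7 / 135) = -(135 / 7). Reduce: 135 ≡ 2 (mod 7). Now have (2 / 7).
Factor out 2: 2 = 2. Since 7 ≡ 7 (mod 8), (2 / 7) = +1. Now have (1 / 7).
(1 / 7) = 1. Collecting the sign factors: 1.
Product: (-1)·(1) = -1.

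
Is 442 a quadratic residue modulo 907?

Factor out 2: 442 = 2·221. Since 907 ≡ 3 (mod 8), (2/907) = -1. Now have -(221/907).
221 ≡ 1 (mod 4), so quadratic reciprocity gives (221/907) = (907/221). Reduce: 907 ≡ 23 (mod 221). Now have -(23/221).
221 ≡ 1 (mod 4), so quadratic reciprocity gives (23/221) = (221/23). Reduce: 221 ≡ 14 (mod 23). Now have -(14/23).
Factor out 2: 14 = 2·7. Since 23 ≡ 7 (mod 8), (2/23) = +1. Now have -(7/23).
Both 7 ≡ 3 and 23 ≡ 3 (mod 4), so reciprocity gives (7/23) = -(23/7). Reduce: 23 ≡ 2 (mod 7). Now have (2/7).
Factor out 2: 2 = 2. Since 7 ≡ 7 (mod 8), (2/7) = +1. Now have (1/7).
(1/7) = 1. Collecting the sign factors: 1.
(442/907) = 1, and 907 is prime, so 442 is a quadratic residue mod 907.

yes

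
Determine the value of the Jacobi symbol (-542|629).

(-542|629)
  = (542|629)    [629 ≡ 1 mod 4 ⇒ (-1|629) = +1]
  = -(271|629)    [629 ≡ 5 mod 8 ⇒ (2|629) = -1]
  = -(629|271)    [QR: 629 ≡ 1 mod 4, sign kept]
  = -(87|271)    [629 ≡ 87 mod 271]
  = (271|87)    [QR: both ≡ 3 mod 4, sign flips]
  = (10|87)    [271 ≡ 10 mod 87]
  = (5|87)    [87 ≡ 7 mod 8 ⇒ (2|87) = +1]
  = (87|5)    [QR: 5 ≡ 1 mod 4, sign kept]
  = (2|5)    [87 ≡ 2 mod 5]
  = -(1|5)    [5 ≡ 5 mod 8 ⇒ (2|5) = -1]
  = -1    [(1|5) = 1]

-1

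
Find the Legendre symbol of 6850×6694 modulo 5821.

By multiplicativity, (6850·6694/5821) = (6850/5821)·(6694/5821).
First factor (6850/5821):
Reduce the numerator: 6850 ≡ 1029 (mod 5821), so (6850/5821) = (1029/5821).
1029 ≡ 1 (mod 4), so quadratic reciprocity gives (1029/5821) = (5821/1029). Reduce: 5821 ≡ 676 (mod 1029). Now have (676/1029).
Factor out 2: 676 = 2^2·169. Since 1029 ≡ 5 (mod 8), (2/1029) = -1, and (2/1029)^2 = +1. Now have (169/1029).
169 ≡ 1 (mod 4), so quadratic reciprocity gives (169/1029) = (1029/169). Reduce: 1029 ≡ 15 (mod 169). Now have (15/169).
169 ≡ 1 (mod 4), so quadratic reciprocity gives (15/169) = (169/15). Reduce: 169 ≡ 4 (mod 15). Now have (4/15).
Factor out 2: 4 = 2^2. Since 15 ≡ 7 (mod 8), (2/15) = +1, and (2/15)^2 = +1. Now have (1/15).
(1/15) = 1. Collecting the sign factors: 1.
Second factor (6694/5821):
Reduce the numerator: 6694 ≡ 873 (mod 5821), so (6694/5821) = (873/5821).
873 ≡ 1 (mod 4), so quadratic reciprocity gives (873/5821) = (5821/873). Reduce: 5821 ≡ 583 (mod 873). Now have (583/873).
873 ≡ 1 (mod 4), so quadratic reciprocity gives (583/873) = (873/583). Reduce: 873 ≡ 290 (mod 583). Now have (290/583).
Factor out 2: 290 = 2·145. Since 583 ≡ 7 (mod 8), (2/583) = +1. Now have (145/583).
145 ≡ 1 (mod 4), so quadratic reciprocity gives (145/583) = (583/145). Reduce: 583 ≡ 3 (mod 145). Now have (3/145).
145 ≡ 1 (mod 4), so quadratic reciprocity gives (3/145) = (145/3). Reduce: 145 ≡ 1 (mod 3). Now have (1/3).
(1/3) = 1. Collecting the sign factors: 1.
Product: (1)·(1) = 1.

1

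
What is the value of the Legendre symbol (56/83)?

-1

(56/83)
  = -(7/83)    [83 ≡ 3 mod 8 ⇒ (2/83)^3 = -1]
  = (83/7)    [QR: both ≡ 3 mod 4, sign flips]
  = (6/7)    [83 ≡ 6 mod 7]
  = (3/7)    [7 ≡ 7 mod 8 ⇒ (2/7) = +1]
  = -(7/3)    [QR: both ≡ 3 mod 4, sign flips]
  = -(1/3)    [7 ≡ 1 mod 3]
  = -1    [(1/3) = 1]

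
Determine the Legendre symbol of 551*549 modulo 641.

By multiplicativity, (551·549/641) = (551/641)·(549/641).
First factor (551/641):
641 ≡ 1 (mod 4), so quadratic reciprocity gives (551/641) = (641/551). Reduce: 641 ≡ 90 (mod 551). Now have (90/551).
Factor out 2: 90 = 2·45. Since 551 ≡ 7 (mod 8), (2/551) = +1. Now have (45/551).
45 ≡ 1 (mod 4), so quadratic reciprocity gives (45/551) = (551/45). Reduce: 551 ≡ 11 (mod 45). Now have (11/45).
45 ≡ 1 (mod 4), so quadratic reciprocity gives (11/45) = (45/11). Reduce: 45 ≡ 1 (mod 11). Now have (1/11).
(1/11) = 1. Collecting the sign factors: 1.
Second factor (549/641):
549 ≡ 1 (mod 4), so quadratic reciprocity gives (549/641) = (641/549). Reduce: 641 ≡ 92 (mod 549). Now have (92/549).
Factor out 2: 92 = 2^2·23. Since 549 ≡ 5 (mod 8), (2/549) = -1, and (2/549)^2 = +1. Now have (23/549).
549 ≡ 1 (mod 4), so quadratic reciprocity gives (23/549) = (549/23). Reduce: 549 ≡ 20 (mod 23). Now have (20/23).
Factor out 2: 20 = 2^2·5. Since 23 ≡ 7 (mod 8), (2/23) = +1, and (2/23)^2 = +1. Now have (5/23).
5 ≡ 1 (mod 4), so quadratic reciprocity gives (5/23) = (23/5). Reduce: 23 ≡ 3 (mod 5). Now have (3/5).
5 ≡ 1 (mod 4), so quadratic reciprocity gives (3/5) = (5/3). Reduce: 5 ≡ 2 (mod 3). Now have (2/3).
Factor out 2: 2 = 2. Since 3 ≡ 3 (mod 8), (2/3) = -1. Now have -(1/3).
(1/3) = 1. Collecting the sign factors: -1.
Product: (1)·(-1) = -1.

-1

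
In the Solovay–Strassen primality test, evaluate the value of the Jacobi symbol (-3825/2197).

(-3825/2197)
  = (3825/2197)    [2197 ≡ 1 mod 4 ⇒ (-1/2197) = +1]
  = (1628/2197)    [3825 ≡ 1628 mod 2197]
  = (407/2197)    [2197 ≡ 5 mod 8 ⇒ (2/2197)^2 = +1]
  = (2197/407)    [QR: 2197 ≡ 1 mod 4, sign kept]
  = (162/407)    [2197 ≡ 162 mod 407]
  = (81/407)    [407 ≡ 7 mod 8 ⇒ (2/407) = +1]
  = (407/81)    [QR: 81 ≡ 1 mod 4, sign kept]
  = (2/81)    [407 ≡ 2 mod 81]
  = (1/81)    [81 ≡ 1 mod 8 ⇒ (2/81) = +1]
  = 1    [(1/81) = 1]

1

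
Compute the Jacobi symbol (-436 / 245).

(-436 / 245)
  = (436 / 245)    [245 ≡ 1 mod 4 ⇒ (-1 / 245) = +1]
  = (191 / 245)    [436 ≡ 191 mod 245]
  = (245 / 191)    [QR: 245 ≡ 1 mod 4, sign kept]
  = (54 / 191)    [245 ≡ 54 mod 191]
  = (27 / 191)    [191 ≡ 7 mod 8 ⇒ (2 / 191) = +1]
  = -(191 / 27)    [QR: both ≡ 3 mod 4, sign flips]
  = -(2 / 27)    [191 ≡ 2 mod 27]
  = (1 / 27)    [27 ≡ 3 mod 8 ⇒ (2 / 27) = -1]
  = 1    [(1 / 27) = 1]

1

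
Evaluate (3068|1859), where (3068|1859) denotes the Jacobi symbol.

(3068|1859)
  = (1209|1859)    [3068 ≡ 1209 mod 1859]
  = (1859|1209)    [QR: 1209 ≡ 1 mod 4, sign kept]
  = (650|1209)    [1859 ≡ 650 mod 1209]
  = (325|1209)    [1209 ≡ 1 mod 8 ⇒ (2|1209) = +1]
  = (1209|325)    [QR: 325 ≡ 1 mod 4, sign kept]
  = (234|325)    [1209 ≡ 234 mod 325]
  = -(117|325)    [325 ≡ 5 mod 8 ⇒ (2|325) = -1]
  = -(325|117)    [QR: 117 ≡ 1 mod 4, sign kept]
  = -(91|117)    [325 ≡ 91 mod 117]
  = -(117|91)    [QR: 117 ≡ 1 mod 4, sign kept]
  = -(26|91)    [117 ≡ 26 mod 91]
  = (13|91)    [91 ≡ 3 mod 8 ⇒ (2|91) = -1]
  = (91|13)    [QR: 13 ≡ 1 mod 4, sign kept]
  = (0|13)    [91 ≡ 0 mod 13]
  = 0    [numerator 0, gcd > 1]

0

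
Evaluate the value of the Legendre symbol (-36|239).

Reduce the numerator: -36 ≡ 203 (mod 239), so (-36|239) = (203|239).
Both 203 ≡ 3 and 239 ≡ 3 (mod 4), so reciprocity gives (203|239) = -(239|203). Reduce: 239 ≡ 36 (mod 203). Now have -(36|203).
Factor out 2: 36 = 2^2·9. Since 203 ≡ 3 (mod 8), (2|203) = -1, and (2|203)^2 = +1. Now have -(9|203).
9 ≡ 1 (mod 4), so quadratic reciprocity gives (9|203) = (203|9). Reduce: 203 ≡ 5 (mod 9). Now have -(5|9).
5 ≡ 1 (mod 4), so quadratic reciprocity gives (5|9) = (9|5). Reduce: 9 ≡ 4 (mod 5). Now have -(4|5).
Factor out 2: 4 = 2^2. Since 5 ≡ 5 (mod 8), (2|5) = -1, and (2|5)^2 = +1. Now have -(1|5).
(1|5) = 1. Collecting the sign factors: -1.

-1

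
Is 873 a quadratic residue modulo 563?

(873|563)
  = (310|563)    [873 ≡ 310 mod 563]
  = -(155|563)    [563 ≡ 3 mod 8 ⇒ (2|563) = -1]
  = (563|155)    [QR: both ≡ 3 mod 4, sign flips]
  = (98|155)    [563 ≡ 98 mod 155]
  = -(49|155)    [155 ≡ 3 mod 8 ⇒ (2|155) = -1]
  = -(155|49)    [QR: 49 ≡ 1 mod 4, sign kept]
  = -(8|49)    [155 ≡ 8 mod 49]
  = -(1|49)    [49 ≡ 1 mod 8 ⇒ (2|49)^3 = +1]
  = -1    [(1|49) = 1]
The Legendre symbol is -1, so x^2 ≡ 873 (mod 563) has no solution.

no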